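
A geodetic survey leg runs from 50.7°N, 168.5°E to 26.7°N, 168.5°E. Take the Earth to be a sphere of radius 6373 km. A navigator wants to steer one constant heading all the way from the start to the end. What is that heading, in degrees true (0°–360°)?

180.0°

Meridional parts: M(φ₁)=+1.0298, M(φ₂)=+0.4838 → ΔM = -0.5460;  Δλ = +0.0000 rad
tan C = Δλ / ΔM = -0.0000 → C = 180.00°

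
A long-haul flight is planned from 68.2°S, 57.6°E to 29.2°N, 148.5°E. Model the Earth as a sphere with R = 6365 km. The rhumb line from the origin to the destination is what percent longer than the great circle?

2.7%

Great circle: σ = 2.0466 rad → d_gc = Rσ = 13026.7 km
Rhumb: Δφ = +1.7000, Δλ = +1.5865, Δψ = +2.1805, q = Δφ/Δψ = 0.7796 → d_rh = R√(Δφ²+q²Δλ²) = 13381.0 km
Excess = (13381.0 − 13026.7) / 13026.7 = 354.3 / 13026.7 = 2.72% ≈ 2.7%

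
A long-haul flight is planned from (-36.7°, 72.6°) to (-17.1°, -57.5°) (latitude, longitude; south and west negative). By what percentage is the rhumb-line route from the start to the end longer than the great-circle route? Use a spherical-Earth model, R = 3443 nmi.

Great circle: σ = 1.8943 rad → d_gc = Rσ = 6522.1 nmi
Rhumb: Δφ = +0.3421, Δλ = -2.2707, Δψ = +0.3865, q = Δφ/Δψ = 0.8852 → d_rh = R√(Δφ²+q²Δλ²) = 7019.7 nmi
Excess = (7019.7 − 6522.1) / 6522.1 = 497.6 / 6522.1 = 7.63% ≈ 7.6%

7.6%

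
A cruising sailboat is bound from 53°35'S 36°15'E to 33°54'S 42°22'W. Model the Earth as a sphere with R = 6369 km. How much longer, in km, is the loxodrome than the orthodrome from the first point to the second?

273 km

Great circle: cos σ = sin φ₁ sin φ₂ + cos φ₁ cos φ₂ cos Δλ,  σ = 0.9931 rad → d_gc = 6325.2 km
Rhumb line: Δψ = +0.4823, q = Δφ/Δψ = 0.7123, d_rh = R√(Δφ²+q²Δλ²) = 6597.9 km
Excess = 6597.9 − 6325.2 = 272.7 ≈ 273 km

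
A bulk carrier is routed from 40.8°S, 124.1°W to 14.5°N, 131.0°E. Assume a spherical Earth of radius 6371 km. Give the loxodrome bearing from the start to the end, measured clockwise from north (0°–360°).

299.5°

Δψ = ln[tan(π/4+φ₂/2)/tan(π/4+φ₁/2)] = +1.0371
Δλ = -1.8309 rad (taken the short way round)
course = atan2(Δλ, Δψ) = 299.53°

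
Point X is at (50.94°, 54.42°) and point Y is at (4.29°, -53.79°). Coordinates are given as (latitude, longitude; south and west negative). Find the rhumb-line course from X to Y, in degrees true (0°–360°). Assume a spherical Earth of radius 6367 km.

243.0°

Δψ = ln[tan(π/4+φ₂/2)/tan(π/4+φ₁/2)] = -0.9615
Δλ = -1.8886 rad (taken the short way round)
course = atan2(Δλ, Δψ) = 243.02°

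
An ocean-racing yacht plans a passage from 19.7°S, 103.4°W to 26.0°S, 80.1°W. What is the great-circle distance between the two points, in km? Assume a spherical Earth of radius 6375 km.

2486 km

cos σ = sin φ₁ sin φ₂ + cos φ₁ cos φ₂ cos Δλ
      = sin(-19.70°)sin(-26.00°) + cos(-19.70°)cos(-26.00°)cos(23.30°) = 0.9250
σ = 22.339° → d = Rσ = 6375·0.38989 = 2486 km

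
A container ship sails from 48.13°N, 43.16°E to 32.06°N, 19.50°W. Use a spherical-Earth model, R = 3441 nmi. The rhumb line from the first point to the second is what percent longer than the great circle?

Great circle: σ = 0.8565 rad → d_gc = Rσ = 2947.3 nmi
Rhumb: Δφ = -0.2805, Δλ = -1.0936, Δψ = -0.3696, q = Δφ/Δψ = 0.7589 → d_rh = R√(Δφ²+q²Δλ²) = 3014.4 nmi
Excess = (3014.4 − 2947.3) / 2947.3 = 67.1 / 2947.3 = 2.28% ≈ 2.3%

2.3%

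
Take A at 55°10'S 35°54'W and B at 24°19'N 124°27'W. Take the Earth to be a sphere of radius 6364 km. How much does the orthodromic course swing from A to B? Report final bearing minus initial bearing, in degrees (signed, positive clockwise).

+37.3°

Initial bearing θ₁ = atan2(sin Δλ cos φ₂, cos φ₁ sin φ₂ − sin φ₁ cos φ₂ cos Δλ) = 285.59°
Final bearing θ₂ = (initial bearing from the destination back to the start) + 180° = 322.86°
Δθ = θ₂ − θ₁ = +37.3°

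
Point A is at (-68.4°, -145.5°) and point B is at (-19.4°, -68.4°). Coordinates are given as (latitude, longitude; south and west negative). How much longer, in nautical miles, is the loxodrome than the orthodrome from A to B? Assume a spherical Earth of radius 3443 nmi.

Great circle: cos σ = sin φ₁ sin φ₂ + cos φ₁ cos φ₂ cos Δλ,  σ = 1.1741 rad → d_gc = 4042.5 nmi
Rhumb line: Δψ = +1.3115, q = Δφ/Δψ = 0.6521, d_rh = R√(Δφ²+q²Δλ²) = 4218.7 nmi
Excess = 4218.7 − 4042.5 = 176.2 ≈ 176 nmi

176 nmi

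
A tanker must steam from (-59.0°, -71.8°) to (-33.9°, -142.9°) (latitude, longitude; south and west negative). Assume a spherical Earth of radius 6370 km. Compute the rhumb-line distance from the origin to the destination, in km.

Δψ = ln[tan(π/4+φ₂/2)/tan(π/4+φ₁/2)] = +0.6530;  Δφ = +0.4381 rad,  Δλ = -1.2409 rad
q = Δφ/Δψ = 0.6709
d = R·√(Δφ² + q²Δλ²) = 6370·0.94071 = 5992 km

5992 km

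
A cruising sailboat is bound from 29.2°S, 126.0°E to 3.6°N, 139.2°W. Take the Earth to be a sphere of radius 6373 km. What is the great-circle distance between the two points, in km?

10672 km

Haversine: a = sin²(Δφ/2)+cos φ₁ cos φ₂ sin²(Δλ/2) = 0.55177;  σ = 2·atan2(√a,√(1−a))
σ = 95.943° → d = Rσ = 6373·1.67452 = 10672 km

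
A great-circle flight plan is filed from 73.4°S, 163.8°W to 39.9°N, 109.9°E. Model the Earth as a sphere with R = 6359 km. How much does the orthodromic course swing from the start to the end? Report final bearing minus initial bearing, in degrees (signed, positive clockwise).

+52.3°

At departure: θ₁ = atan2(sin Δλ cos φ₂, cos φ₁ sin φ₂ − sin φ₁ cos φ₂ cos Δλ) = 286.77°
At arrival: θ₂ = atan2(sin Δλ cos φ₁, −cos φ₂ sin φ₁ + sin φ₂ cos φ₁ cos Δλ) = 339.11°
Δθ = θ₂ − θ₁ = +52.3°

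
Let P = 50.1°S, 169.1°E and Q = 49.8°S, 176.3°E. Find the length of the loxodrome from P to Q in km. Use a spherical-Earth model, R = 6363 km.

Rhumb course C = atan2(Δλ, Δψ) with Δψ = ln[tan(π/4+φ₂/2)/tan(π/4+φ₁/2)] = +0.0081, Δλ = +0.1257 → C = 86.29°
d = R·|Δφ| / |cos C| = 6363·0.00524 / 0.06462 = 516 km

516 km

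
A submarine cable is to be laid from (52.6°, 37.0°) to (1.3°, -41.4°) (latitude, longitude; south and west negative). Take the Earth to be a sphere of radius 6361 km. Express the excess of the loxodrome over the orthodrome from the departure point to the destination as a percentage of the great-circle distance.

2.2%

Great circle: σ = 1.4302 rad → d_gc = Rσ = 9097.6 km
Rhumb: Δφ = -0.8954, Δλ = -1.3683, Δψ = -1.0606, q = Δφ/Δψ = 0.8442 → d_rh = R√(Δφ²+q²Δλ²) = 9296.7 km
Excess = (9296.7 − 9097.6) / 9097.6 = 199.1 / 9097.6 = 2.19% ≈ 2.2%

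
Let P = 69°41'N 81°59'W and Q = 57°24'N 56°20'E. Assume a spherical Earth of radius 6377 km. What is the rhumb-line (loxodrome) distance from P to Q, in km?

6875 km

Rhumb course C = atan2(Δλ, Δψ) with Δψ = ln[tan(π/4+φ₂/2)/tan(π/4+φ₁/2)] = -0.4898, Δλ = +2.4141 → C = 101.47°
d = R·|Δφ| / |cos C| = 6377·0.21438 / 0.19885 = 6875 km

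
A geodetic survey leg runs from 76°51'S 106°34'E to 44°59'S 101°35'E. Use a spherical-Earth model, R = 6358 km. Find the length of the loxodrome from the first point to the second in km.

Δψ = ln[tan(π/4+φ₂/2)/tan(π/4+φ₁/2)] = +1.2796;  Δφ = +0.5562 rad,  Δλ = -0.0870 rad
q = Δφ/Δψ = 0.4347
d = R·√(Δφ² + q²Δλ²) = 6358·0.55746 = 3544 km

3544 km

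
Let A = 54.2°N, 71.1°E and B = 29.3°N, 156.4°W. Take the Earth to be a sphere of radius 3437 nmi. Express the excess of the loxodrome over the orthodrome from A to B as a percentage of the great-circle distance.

Great circle: σ = 1.5185 rad → d_gc = Rσ = 5219.0 nmi
Rhumb: Δφ = -0.4346, Δλ = +2.3126, Δψ = -0.5949, q = Δφ/Δψ = 0.7305 → d_rh = R√(Δφ²+q²Δλ²) = 5995.6 nmi
Excess = (5995.6 − 5219.0) / 5219.0 = 776.6 / 5219.0 = 14.88% ≈ 14.9%

14.9%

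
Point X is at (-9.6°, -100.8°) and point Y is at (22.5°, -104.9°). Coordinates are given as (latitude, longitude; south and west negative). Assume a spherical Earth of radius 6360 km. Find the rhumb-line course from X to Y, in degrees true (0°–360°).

Δψ = ln[tan(π/4+φ₂/2)/tan(π/4+φ₁/2)] = +0.5715
Δλ = -0.0716 rad (taken the short way round)
course = atan2(Δλ, Δψ) = 352.86°

352.9°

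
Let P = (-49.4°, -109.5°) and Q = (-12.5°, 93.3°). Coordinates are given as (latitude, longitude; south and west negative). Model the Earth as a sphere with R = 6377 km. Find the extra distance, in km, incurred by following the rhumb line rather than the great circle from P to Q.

Great circle: cos σ = sin φ₁ sin φ₂ + cos φ₁ cos φ₂ cos Δλ,  σ = 2.0057 rad → d_gc = 12790.7 km
Rhumb line: Δψ = +0.7746, q = Δφ/Δψ = 0.8315, d_rh = R√(Δφ²+q²Δλ²) = 15116.1 km
Excess = 15116.1 − 12790.7 = 2325.4 ≈ 2325 km

2325 km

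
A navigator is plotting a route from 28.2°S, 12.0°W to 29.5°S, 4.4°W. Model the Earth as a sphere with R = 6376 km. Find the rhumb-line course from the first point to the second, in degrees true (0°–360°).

101.1°

Meridional parts: M(φ₁)=-0.5133, M(φ₂)=-0.5393 → ΔM = -0.0259;  Δλ = +0.1326 rad
tan C = Δλ / ΔM = -5.1204 → C = 101.05°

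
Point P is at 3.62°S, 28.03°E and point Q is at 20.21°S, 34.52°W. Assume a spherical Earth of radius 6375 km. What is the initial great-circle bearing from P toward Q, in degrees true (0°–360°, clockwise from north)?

249.1°

θ = atan2( sin Δλ·cos φ₂ ,  cos φ₁ sin φ₂ − sin φ₁ cos φ₂ cos Δλ )
  = atan2(-0.8328, -0.3175) = 249.13°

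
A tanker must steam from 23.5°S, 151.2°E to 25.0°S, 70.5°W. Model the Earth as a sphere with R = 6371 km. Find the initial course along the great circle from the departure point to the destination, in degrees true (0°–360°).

N = sin Δλ·cos φ₂ = +0.6029;  D = cos φ₁ sin φ₂ − sin φ₁ cos φ₂ cos Δλ = -0.6574
initial course = atan2(N, D) = 137.48°

137.5°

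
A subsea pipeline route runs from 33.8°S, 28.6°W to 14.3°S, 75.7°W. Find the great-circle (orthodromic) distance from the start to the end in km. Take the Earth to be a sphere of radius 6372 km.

cos σ = sin φ₁ sin φ₂ + cos φ₁ cos φ₂ cos Δλ
      = sin(-33.80°)sin(-14.30°) + cos(-33.80°)cos(-14.30°)cos(-47.10°) = 0.6855
σ = 46.721° → d = Rσ = 6372·0.81544 = 5196 km

5196 km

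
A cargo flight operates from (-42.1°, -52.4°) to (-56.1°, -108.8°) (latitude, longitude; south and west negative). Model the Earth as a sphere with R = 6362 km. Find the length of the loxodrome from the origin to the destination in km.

4350 km

Δψ = ln[tan(π/4+φ₂/2)/tan(π/4+φ₁/2)] = -0.3767;  Δφ = -0.2443 rad,  Δλ = -0.9844 rad
q = Δφ/Δψ = 0.6487
d = R·√(Δφ² + q²Δλ²) = 6362·0.68373 = 4350 km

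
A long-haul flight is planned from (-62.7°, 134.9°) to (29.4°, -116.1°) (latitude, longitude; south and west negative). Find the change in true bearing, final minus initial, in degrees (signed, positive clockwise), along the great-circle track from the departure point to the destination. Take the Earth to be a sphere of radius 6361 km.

-60.1°

At departure: θ₁ = atan2(sin Δλ cos φ₂, cos φ₁ sin φ₂ − sin φ₁ cos φ₂ cos Δλ) = 91.87°
At arrival: θ₂ = atan2(sin Δλ cos φ₁, −cos φ₂ sin φ₁ + sin φ₂ cos φ₁ cos Δλ) = 31.75°
Δθ = θ₂ − θ₁ = -60.1°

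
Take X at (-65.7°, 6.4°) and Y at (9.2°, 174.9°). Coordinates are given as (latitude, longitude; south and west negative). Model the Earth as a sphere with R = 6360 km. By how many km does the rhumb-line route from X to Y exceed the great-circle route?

Great circle: cos σ = sin φ₁ sin φ₂ + cos φ₁ cos φ₂ cos Δλ,  σ = 2.1457 rad → d_gc = 13646.9 km
Rhumb line: Δψ = +1.6970, q = Δφ/Δψ = 0.7703, d_rh = R√(Δφ²+q²Δλ²) = 16634.9 km
Excess = 16634.9 − 13646.9 = 2988.0 ≈ 2988 km

2988 km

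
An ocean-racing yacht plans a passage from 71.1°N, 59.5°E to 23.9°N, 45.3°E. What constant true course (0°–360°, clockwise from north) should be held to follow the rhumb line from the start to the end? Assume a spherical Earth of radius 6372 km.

190.3°

Meridional parts: M(φ₁)=+1.7931, M(φ₂)=+0.4298 → ΔM = -1.3633;  Δλ = -0.2478 rad
tan C = Δλ / ΔM = +0.1818 → C = 190.30°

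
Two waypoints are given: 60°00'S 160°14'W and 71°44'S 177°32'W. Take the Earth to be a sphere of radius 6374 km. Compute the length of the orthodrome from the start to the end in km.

1512 km

Haversine: a = sin²(Δφ/2)+cos φ₁ cos φ₂ sin²(Δλ/2) = 0.01399;  σ = 2·atan2(√a,√(1−a))
σ = 13.587° → d = Rσ = 6374·0.23714 = 1512 km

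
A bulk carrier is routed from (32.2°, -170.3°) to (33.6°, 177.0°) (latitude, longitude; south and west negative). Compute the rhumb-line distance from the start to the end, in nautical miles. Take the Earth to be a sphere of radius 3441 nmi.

Rhumb course C = atan2(Δλ, Δψ) with Δψ = ln[tan(π/4+φ₂/2)/tan(π/4+φ₁/2)] = +0.0291, Δλ = -0.2217 → C = 277.48°
d = R·|Δφ| / |cos C| = 3441·0.02443 / 0.13018 = 646 nmi

646 nmi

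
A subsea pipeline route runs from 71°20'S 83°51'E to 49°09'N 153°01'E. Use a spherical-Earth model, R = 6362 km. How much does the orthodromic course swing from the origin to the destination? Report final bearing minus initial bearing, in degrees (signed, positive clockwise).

-29.9°

At departure: θ₁ = atan2(sin Δλ cos φ₂, cos φ₁ sin φ₂ − sin φ₁ cos φ₂ cos Δλ) = 52.89°
At arrival: θ₂ = atan2(sin Δλ cos φ₁, −cos φ₂ sin φ₁ + sin φ₂ cos φ₁ cos Δλ) = 22.97°
Δθ = θ₂ − θ₁ = -29.9°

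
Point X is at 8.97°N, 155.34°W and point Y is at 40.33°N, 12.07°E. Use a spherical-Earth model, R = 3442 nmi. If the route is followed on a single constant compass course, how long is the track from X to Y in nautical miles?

Rhumb course C = atan2(Δλ, Δψ) with Δψ = ln[tan(π/4+φ₂/2)/tan(π/4+φ₁/2)] = +0.6132, Δλ = +2.9219 → C = 78.15°
d = R·|Δφ| / |cos C| = 3442·0.54734 / 0.20541 = 9172 nmi

9172 nmi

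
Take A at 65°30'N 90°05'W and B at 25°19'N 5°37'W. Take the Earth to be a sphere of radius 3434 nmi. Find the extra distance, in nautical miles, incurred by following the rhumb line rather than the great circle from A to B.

Great circle: cos σ = sin φ₁ sin φ₂ + cos φ₁ cos φ₂ cos Δλ,  σ = 1.1315 rad → d_gc = 3885.7 nmi
Rhumb line: Δψ = -1.0703, q = Δφ/Δψ = 0.6553, d_rh = R√(Δφ²+q²Δλ²) = 4099.3 nmi
Excess = 4099.3 − 3885.7 = 213.6 ≈ 214 nmi

214 nmi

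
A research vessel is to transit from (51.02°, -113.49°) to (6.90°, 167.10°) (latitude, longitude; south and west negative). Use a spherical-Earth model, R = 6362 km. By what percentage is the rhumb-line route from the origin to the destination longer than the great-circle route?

2.5%

Great circle: σ = 1.3611 rad → d_gc = Rσ = 8659.3 km
Rhumb: Δφ = -0.7700, Δλ = -1.3860, Δψ = -0.9180, q = Δφ/Δψ = 0.8389 → d_rh = R√(Δφ²+q²Δλ²) = 8871.9 km
Excess = (8871.9 − 8659.3) / 8659.3 = 212.6 / 8659.3 = 2.46% ≈ 2.5%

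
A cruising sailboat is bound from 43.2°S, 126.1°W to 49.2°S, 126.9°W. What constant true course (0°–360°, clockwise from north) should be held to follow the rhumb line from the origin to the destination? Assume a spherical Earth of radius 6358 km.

185.3°

Δψ = ln[tan(π/4+φ₂/2)/tan(π/4+φ₁/2)] = -0.1515
Δλ = -0.0140 rad (taken the short way round)
course = atan2(Δλ, Δψ) = 185.27°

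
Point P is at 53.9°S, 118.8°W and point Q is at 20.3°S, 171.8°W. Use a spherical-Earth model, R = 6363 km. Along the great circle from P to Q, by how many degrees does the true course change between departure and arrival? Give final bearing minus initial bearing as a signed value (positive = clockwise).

Initial bearing θ₁ = atan2(sin Δλ cos φ₂, cos φ₁ sin φ₂ − sin φ₁ cos φ₂ cos Δλ) = 288.57°
Final bearing θ₂ = (initial bearing from the destination back to the start) + 180° = 323.45°
Δθ = θ₂ − θ₁ = +34.9°

+34.9°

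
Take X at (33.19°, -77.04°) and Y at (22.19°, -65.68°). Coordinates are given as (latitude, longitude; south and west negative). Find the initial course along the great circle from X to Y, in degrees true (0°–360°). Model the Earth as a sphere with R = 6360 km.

N = sin Δλ·cos φ₂ = +0.1824;  D = cos φ₁ sin φ₂ − sin φ₁ cos φ₂ cos Δλ = -0.1809
initial course = atan2(N, D) = 134.76°

134.8°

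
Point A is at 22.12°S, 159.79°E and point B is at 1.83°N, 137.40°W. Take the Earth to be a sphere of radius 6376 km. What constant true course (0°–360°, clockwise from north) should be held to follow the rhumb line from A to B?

Δψ = ln[tan(π/4+φ₂/2)/tan(π/4+φ₁/2)] = +0.4280
Δλ = +1.0962 rad (taken the short way round)
course = atan2(Δλ, Δψ) = 68.67°

68.7°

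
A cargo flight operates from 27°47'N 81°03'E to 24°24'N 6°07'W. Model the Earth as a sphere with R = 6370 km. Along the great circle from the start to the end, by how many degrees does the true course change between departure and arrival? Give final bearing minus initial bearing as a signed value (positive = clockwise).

Initial bearing θ₁ = atan2(sin Δλ cos φ₂, cos φ₁ sin φ₂ − sin φ₁ cos φ₂ cos Δλ) = 290.74°
Final bearing θ₂ = (initial bearing from the destination back to the start) + 180° = 245.30°
Δθ = θ₂ − θ₁ = -45.4°

-45.4°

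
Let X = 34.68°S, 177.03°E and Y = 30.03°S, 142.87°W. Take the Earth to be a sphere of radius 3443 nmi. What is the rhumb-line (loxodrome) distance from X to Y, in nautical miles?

Δψ = ln[tan(π/4+φ₂/2)/tan(π/4+φ₁/2)] = +0.0961;  Δφ = +0.0812 rad,  Δλ = +0.6999 rad
q = Δφ/Δψ = 0.8443
d = R·√(Δφ² + q²Δλ²) = 3443·0.59647 = 2054 nmi

2054 nmi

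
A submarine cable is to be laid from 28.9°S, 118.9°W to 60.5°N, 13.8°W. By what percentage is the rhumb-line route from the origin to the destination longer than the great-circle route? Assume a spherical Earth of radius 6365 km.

Great circle: σ = 2.1329 rad → d_gc = Rσ = 13575.6 km
Rhumb: Δφ = +1.5603, Δλ = +1.8343, Δψ = +1.8618, q = Δφ/Δψ = 0.8381 → d_rh = R√(Δφ²+q²Δλ²) = 13942.0 km
Excess = (13942.0 − 13575.6) / 13575.6 = 366.4 / 13575.6 = 2.70% ≈ 2.7%

2.7%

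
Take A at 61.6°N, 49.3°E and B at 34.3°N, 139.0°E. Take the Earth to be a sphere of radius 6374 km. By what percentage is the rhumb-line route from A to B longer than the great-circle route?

Great circle: σ = 1.0498 rad → d_gc = Rσ = 6691.3 km
Rhumb: Δφ = -0.4765, Δλ = +1.5656, Δψ = -0.7362, q = Δφ/Δψ = 0.6472 → d_rh = R√(Δφ²+q²Δλ²) = 7136.6 km
Excess = (7136.6 − 6691.3) / 6691.3 = 445.3 / 6691.3 = 6.655% ≈ 6.7%

6.7%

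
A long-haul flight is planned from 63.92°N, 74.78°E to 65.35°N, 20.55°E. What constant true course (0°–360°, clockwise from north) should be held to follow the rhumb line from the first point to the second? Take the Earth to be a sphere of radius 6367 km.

273.5°

Meridional parts: M(φ₁)=+1.4627, M(φ₂)=+1.5210 → ΔM = +0.0583;  Δλ = -0.9465 rad
tan C = Δλ / ΔM = -16.2414 → C = 273.52°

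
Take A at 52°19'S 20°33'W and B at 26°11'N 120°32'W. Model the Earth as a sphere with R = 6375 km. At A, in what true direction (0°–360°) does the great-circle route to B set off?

N = sin Δλ·cos φ₂ = -0.8838;  D = cos φ₁ sin φ₂ − sin φ₁ cos φ₂ cos Δλ = +0.1466
initial course = atan2(N, D) = 279.42°

279.4°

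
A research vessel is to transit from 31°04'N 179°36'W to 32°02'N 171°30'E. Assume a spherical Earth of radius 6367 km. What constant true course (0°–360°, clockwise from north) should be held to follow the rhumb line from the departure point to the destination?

277.3°

Meridional parts: M(φ₁)=+0.5709, M(φ₂)=+0.5907 → ΔM = +0.0198;  Δλ = -0.1553 rad
tan C = Δλ / ΔM = -7.8458 → C = 277.26°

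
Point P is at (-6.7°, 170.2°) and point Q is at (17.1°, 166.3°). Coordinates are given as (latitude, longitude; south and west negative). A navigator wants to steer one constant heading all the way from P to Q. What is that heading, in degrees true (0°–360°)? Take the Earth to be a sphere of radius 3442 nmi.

350.8°

Δψ = ln[tan(π/4+φ₂/2)/tan(π/4+φ₁/2)] = +0.4202
Δλ = -0.0681 rad (taken the short way round)
course = atan2(Δλ, Δψ) = 350.80°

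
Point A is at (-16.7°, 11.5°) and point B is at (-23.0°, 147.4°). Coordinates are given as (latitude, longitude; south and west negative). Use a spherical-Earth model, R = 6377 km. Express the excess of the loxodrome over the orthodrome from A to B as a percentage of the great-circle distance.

5.4%

Great circle: σ = 2.1187 rad → d_gc = Rσ = 13510.8 km
Rhumb: Δφ = -0.1100, Δλ = +2.3719, Δψ = -0.1170, q = Δφ/Δψ = 0.9400 → d_rh = R√(Δφ²+q²Δλ²) = 14235.2 km
Excess = (14235.2 − 13510.8) / 13510.8 = 724.4 / 13510.8 = 5.36% ≈ 5.4%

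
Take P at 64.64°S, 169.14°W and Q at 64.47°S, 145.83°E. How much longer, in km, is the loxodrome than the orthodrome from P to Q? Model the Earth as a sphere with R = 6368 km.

45 km

Great circle: cos σ = sin φ₁ sin φ₂ + cos φ₁ cos φ₂ cos Δλ,  σ = 0.3306 rad → d_gc = 2105.0 km
Rhumb line: Δψ = +0.0069, q = Δφ/Δψ = 0.4296, d_rh = R√(Δφ²+q²Δλ²) = 2150.3 km
Excess = 2150.3 − 2105.0 = 45.3 ≈ 45 km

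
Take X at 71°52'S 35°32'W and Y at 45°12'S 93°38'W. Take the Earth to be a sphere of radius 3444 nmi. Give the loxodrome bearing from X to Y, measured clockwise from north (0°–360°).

Meridional parts: M(φ₁)=-1.8352, M(φ₂)=-0.8863 → ΔM = +0.9489;  Δλ = -1.0140 rad
tan C = Δλ / ΔM = -1.0686 → C = 313.10°

313.1°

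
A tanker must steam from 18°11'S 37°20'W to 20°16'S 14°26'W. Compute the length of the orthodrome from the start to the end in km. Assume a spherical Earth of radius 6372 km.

Haversine: a = sin²(Δφ/2)+cos φ₁ cos φ₂ sin²(Δλ/2) = 0.03545;  σ = 2·atan2(√a,√(1−a))
σ = 21.706° → d = Rσ = 6372·0.37884 = 2414 km

2414 km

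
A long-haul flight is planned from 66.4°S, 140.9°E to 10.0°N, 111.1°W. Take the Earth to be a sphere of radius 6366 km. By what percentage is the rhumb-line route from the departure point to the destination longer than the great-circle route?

Great circle: σ = 1.8556 rad → d_gc = Rσ = 11812.7 km
Rhumb: Δφ = +1.3334, Δλ = +1.8850, Δψ = +1.7413, q = Δφ/Δψ = 0.7658 → d_rh = R√(Δφ²+q²Δλ²) = 12509.8 km
Excess = (12509.8 − 11812.7) / 11812.7 = 697.1 / 11812.7 = 5.90% ≈ 5.9%

5.9%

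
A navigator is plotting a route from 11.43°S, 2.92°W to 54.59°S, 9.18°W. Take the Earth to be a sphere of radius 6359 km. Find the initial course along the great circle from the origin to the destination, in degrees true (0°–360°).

θ = atan2( sin Δλ·cos φ₂ ,  cos φ₁ sin φ₂ − sin φ₁ cos φ₂ cos Δλ )
  = atan2(-0.0632, -0.6847) = 185.27°

185.3°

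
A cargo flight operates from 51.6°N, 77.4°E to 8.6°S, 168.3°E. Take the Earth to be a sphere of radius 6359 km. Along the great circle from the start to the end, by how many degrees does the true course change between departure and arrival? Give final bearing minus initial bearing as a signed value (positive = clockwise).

+46.6°

At departure: θ₁ = atan2(sin Δλ cos φ₂, cos φ₁ sin φ₂ − sin φ₁ cos φ₂ cos Δλ) = 94.67°
At arrival: θ₂ = atan2(sin Δλ cos φ₁, −cos φ₂ sin φ₁ + sin φ₂ cos φ₁ cos Δλ) = 141.23°
Δθ = θ₂ − θ₁ = +46.6°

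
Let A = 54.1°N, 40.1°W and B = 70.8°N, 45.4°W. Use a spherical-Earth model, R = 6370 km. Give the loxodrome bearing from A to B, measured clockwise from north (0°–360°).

351.9°

Meridional parts: M(φ₁)=+1.1272, M(φ₂)=+1.7770 → ΔM = +0.6499;  Δλ = -0.0925 rad
tan C = Δλ / ΔM = -0.1423 → C = 351.90°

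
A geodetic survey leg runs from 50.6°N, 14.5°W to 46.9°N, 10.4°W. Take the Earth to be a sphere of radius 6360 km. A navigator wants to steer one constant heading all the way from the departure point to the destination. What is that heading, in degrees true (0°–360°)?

143.9°

Δψ = ln[tan(π/4+φ₂/2)/tan(π/4+φ₁/2)] = -0.0980
Δλ = +0.0716 rad (taken the short way round)
course = atan2(Δλ, Δψ) = 143.86°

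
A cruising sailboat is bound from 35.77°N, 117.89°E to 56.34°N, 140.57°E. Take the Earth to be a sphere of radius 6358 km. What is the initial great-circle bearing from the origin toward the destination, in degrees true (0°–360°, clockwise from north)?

29.6°

N = sin Δλ·cos φ₂ = +0.2137;  D = cos φ₁ sin φ₂ − sin φ₁ cos φ₂ cos Δλ = +0.3764
initial course = atan2(N, D) = 29.59°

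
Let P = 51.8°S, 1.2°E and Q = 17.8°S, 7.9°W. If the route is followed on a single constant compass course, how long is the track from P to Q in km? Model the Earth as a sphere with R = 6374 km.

Rhumb course C = atan2(Δλ, Δψ) with Δψ = ln[tan(π/4+φ₂/2)/tan(π/4+φ₁/2)] = +0.7447, Δλ = -0.1588 → C = 347.96°
d = R·|Δφ| / |cos C| = 6374·0.59341 / 0.97801 = 3867 km

3867 km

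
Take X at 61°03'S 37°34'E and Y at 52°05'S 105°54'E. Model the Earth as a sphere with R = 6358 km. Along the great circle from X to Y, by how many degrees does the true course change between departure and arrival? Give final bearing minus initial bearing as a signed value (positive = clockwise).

-59.2°

Initial bearing θ₁ = atan2(sin Δλ cos φ₂, cos φ₁ sin φ₂ − sin φ₁ cos φ₂ cos Δλ) = 107.80°
Final bearing θ₂ = (initial bearing from the destination back to the start) + 180° = 48.59°
Δθ = θ₂ − θ₁ = -59.2°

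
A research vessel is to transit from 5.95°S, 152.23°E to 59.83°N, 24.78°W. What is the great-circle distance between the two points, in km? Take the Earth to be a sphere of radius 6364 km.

cos σ = sin φ₁ sin φ₂ + cos φ₁ cos φ₂ cos Δλ
      = sin(-5.95°)sin(59.83°) + cos(-5.95°)cos(59.83°)cos(-177.01°) = -0.5888
σ = 126.072° → d = Rσ = 6364·2.20037 = 14003 km

14003 km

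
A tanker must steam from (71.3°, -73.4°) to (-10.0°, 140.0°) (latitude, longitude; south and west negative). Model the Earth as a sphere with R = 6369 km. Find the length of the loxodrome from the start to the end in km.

Δψ = ln[tan(π/4+φ₂/2)/tan(π/4+φ₁/2)] = -1.9793;  Δφ = -1.4190 rad,  Δλ = -2.5587 rad
q = Δφ/Δψ = 0.7169
d = R·√(Δφ² + q²Δλ²) = 6369·2.31903 = 14770 km

14770 km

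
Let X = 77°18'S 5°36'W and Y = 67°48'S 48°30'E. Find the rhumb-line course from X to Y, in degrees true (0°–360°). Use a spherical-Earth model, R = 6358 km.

Meridional parts: M(φ₁)=-2.1957, M(φ₂)=-1.6287 → ΔM = +0.5670;  Δλ = +0.9442 rad
tan C = Δλ / ΔM = +1.6653 → C = 59.02°

59.0°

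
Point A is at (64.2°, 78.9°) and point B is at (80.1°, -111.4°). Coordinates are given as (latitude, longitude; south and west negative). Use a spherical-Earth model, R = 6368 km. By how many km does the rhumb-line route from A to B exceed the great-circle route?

1710 km

Great circle: cos σ = sin φ₁ sin φ₂ + cos φ₁ cos φ₂ cos Δλ,  σ = 0.6210 rad → d_gc = 3954.6 km
Rhumb line: Δψ = +0.9724, q = Δφ/Δψ = 0.2854, d_rh = R√(Δφ²+q²Δλ²) = 5665.0 km
Excess = 5665.0 − 3954.6 = 1710.4 ≈ 1710 km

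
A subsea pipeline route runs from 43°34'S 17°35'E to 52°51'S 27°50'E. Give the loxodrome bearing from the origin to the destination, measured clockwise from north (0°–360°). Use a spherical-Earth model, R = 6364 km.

Meridional parts: M(φ₁)=-0.8464, M(φ₂)=-1.0905 → ΔM = -0.2441;  Δλ = +0.1789 rad
tan C = Δλ / ΔM = -0.7330 → C = 143.76°

143.8°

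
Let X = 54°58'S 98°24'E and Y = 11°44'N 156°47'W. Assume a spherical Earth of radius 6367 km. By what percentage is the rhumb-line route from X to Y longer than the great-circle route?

3.5%

Great circle: σ = 1.8862 rad → d_gc = Rσ = 12009.7 km
Rhumb: Δφ = +1.1641, Δλ = +1.8294, Δψ = +1.3595, q = Δφ/Δψ = 0.8563 → d_rh = R√(Δφ²+q²Δλ²) = 12426.8 km
Excess = (12426.8 − 12009.7) / 12009.7 = 417.1 / 12009.7 = 3.47% ≈ 3.5%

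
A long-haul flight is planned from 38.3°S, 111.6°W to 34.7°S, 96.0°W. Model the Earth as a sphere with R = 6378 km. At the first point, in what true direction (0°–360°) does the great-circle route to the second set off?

N = sin Δλ·cos φ₂ = +0.2211;  D = cos φ₁ sin φ₂ − sin φ₁ cos φ₂ cos Δλ = +0.0440
initial course = atan2(N, D) = 78.74°

78.7°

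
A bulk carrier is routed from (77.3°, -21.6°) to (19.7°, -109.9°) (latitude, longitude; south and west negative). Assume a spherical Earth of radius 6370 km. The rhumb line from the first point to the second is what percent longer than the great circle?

Great circle: σ = 1.2292 rad → d_gc = Rσ = 7830.0 km
Rhumb: Δφ = -1.0053, Δλ = -1.5411, Δψ = -1.8449, q = Δφ/Δψ = 0.5449 → d_rh = R√(Δφ²+q²Δλ²) = 8344.2 km
Excess = (8344.2 − 7830.0) / 7830.0 = 514.2 / 7830.0 = 6.57% ≈ 6.6%

6.6%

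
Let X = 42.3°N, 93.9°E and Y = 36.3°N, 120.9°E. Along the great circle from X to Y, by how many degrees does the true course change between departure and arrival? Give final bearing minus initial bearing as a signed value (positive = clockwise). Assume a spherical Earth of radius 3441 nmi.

Initial bearing θ₁ = atan2(sin Δλ cos φ₂, cos φ₁ sin φ₂ − sin φ₁ cos φ₂ cos Δλ) = 97.07°
Final bearing θ₂ = (initial bearing from the destination back to the start) + 180° = 114.39°
Δθ = θ₂ − θ₁ = +17.3°

+17.3°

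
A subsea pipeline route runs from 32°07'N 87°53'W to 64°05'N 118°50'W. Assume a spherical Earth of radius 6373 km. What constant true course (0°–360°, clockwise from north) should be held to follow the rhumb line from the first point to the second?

328.4°

Δψ = ln[tan(π/4+φ₂/2)/tan(π/4+φ₁/2)] = +0.8768
Δλ = -0.5402 rad (taken the short way round)
course = atan2(Δλ, Δψ) = 328.36°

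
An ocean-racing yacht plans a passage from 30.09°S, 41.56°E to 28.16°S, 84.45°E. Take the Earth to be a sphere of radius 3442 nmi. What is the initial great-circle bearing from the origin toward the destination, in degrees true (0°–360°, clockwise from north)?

98.0°

N = sin Δλ·cos φ₂ = +0.6000;  D = cos φ₁ sin φ₂ − sin φ₁ cos φ₂ cos Δλ = -0.0845
initial course = atan2(N, D) = 98.01°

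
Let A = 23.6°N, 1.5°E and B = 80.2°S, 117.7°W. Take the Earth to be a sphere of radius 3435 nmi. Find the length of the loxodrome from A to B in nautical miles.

Rhumb course C = atan2(Δλ, Δψ) with Δψ = ln[tan(π/4+φ₂/2)/tan(π/4+φ₁/2)] = -2.8806, Δλ = -2.0804 → C = 215.84°
d = R·|Δφ| / |cos C| = 3435·1.81165 / 0.81068 = 7676 nmi

7676 nmi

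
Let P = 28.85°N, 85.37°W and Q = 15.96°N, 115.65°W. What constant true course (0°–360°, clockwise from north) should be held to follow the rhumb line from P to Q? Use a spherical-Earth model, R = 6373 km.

245.2°

Meridional parts: M(φ₁)=+0.5263, M(φ₂)=+0.2822 → ΔM = -0.2440;  Δλ = -0.5285 rad
tan C = Δλ / ΔM = +2.1656 → C = 245.21°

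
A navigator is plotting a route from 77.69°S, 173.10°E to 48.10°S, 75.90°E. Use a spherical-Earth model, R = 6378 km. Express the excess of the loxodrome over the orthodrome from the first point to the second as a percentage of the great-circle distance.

Great circle: σ = 0.7822 rad → d_gc = Rσ = 4989.0 km
Rhumb: Δφ = +0.5164, Δλ = -1.6965, Δψ = +1.2670, q = Δφ/Δψ = 0.4076 → d_rh = R√(Δφ²+q²Δλ²) = 5504.5 km
Excess = (5504.5 − 4989.0) / 4989.0 = 515.5 / 4989.0 = 10.33% ≈ 10.3%

10.3%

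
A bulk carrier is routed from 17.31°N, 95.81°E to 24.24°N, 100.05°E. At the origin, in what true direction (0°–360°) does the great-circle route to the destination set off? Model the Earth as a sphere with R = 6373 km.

29.0°

N = sin Δλ·cos φ₂ = +0.0674;  D = cos φ₁ sin φ₂ − sin φ₁ cos φ₂ cos Δλ = +0.1214
initial course = atan2(N, D) = 29.04°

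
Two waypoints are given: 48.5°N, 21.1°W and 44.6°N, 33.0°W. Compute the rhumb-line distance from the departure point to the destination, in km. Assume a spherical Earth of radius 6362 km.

Rhumb course C = atan2(Δλ, Δψ) with Δψ = ln[tan(π/4+φ₂/2)/tan(π/4+φ₁/2)] = -0.0990, Δλ = -0.2077 → C = 244.51°
d = R·|Δφ| / |cos C| = 6362·0.06807 / 0.43041 = 1006 km

1006 km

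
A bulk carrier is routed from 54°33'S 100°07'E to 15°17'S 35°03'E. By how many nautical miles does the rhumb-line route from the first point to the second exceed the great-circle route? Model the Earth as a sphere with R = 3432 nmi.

79 nmi

Great circle: cos σ = sin φ₁ sin φ₂ + cos φ₁ cos φ₂ cos Δλ,  σ = 1.1034 rad → d_gc = 3786.8 nmi
Rhumb line: Δψ = +0.8707, q = Δφ/Δψ = 0.7871, d_rh = R√(Δφ²+q²Δλ²) = 3865.8 nmi
Excess = 3865.8 − 3786.8 = 79.0 ≈ 79 nmi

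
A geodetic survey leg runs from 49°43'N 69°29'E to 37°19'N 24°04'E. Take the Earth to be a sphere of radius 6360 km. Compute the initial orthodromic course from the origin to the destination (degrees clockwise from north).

266.6°

θ = atan2( sin Δλ·cos φ₂ ,  cos φ₁ sin φ₂ − sin φ₁ cos φ₂ cos Δλ )
  = atan2(-0.5664, -0.0339) = 266.57°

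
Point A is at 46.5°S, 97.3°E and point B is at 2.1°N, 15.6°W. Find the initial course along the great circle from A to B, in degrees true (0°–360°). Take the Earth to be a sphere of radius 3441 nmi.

θ = atan2( sin Δλ·cos φ₂ ,  cos φ₁ sin φ₂ − sin φ₁ cos φ₂ cos Δλ )
  = atan2(-0.9206, -0.2568) = 254.41°

254.4°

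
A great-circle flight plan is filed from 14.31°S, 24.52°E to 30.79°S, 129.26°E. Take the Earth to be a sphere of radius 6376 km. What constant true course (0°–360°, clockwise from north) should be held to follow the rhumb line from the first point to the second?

Meridional parts: M(φ₁)=-0.2524, M(φ₂)=-0.5653 → ΔM = -0.3129;  Δλ = +1.8281 rad
tan C = Δλ / ΔM = -5.8424 → C = 99.71°

99.7°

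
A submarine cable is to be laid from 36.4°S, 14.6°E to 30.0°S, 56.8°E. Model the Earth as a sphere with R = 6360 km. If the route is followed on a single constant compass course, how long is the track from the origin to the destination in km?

3980 km

Rhumb course C = atan2(Δλ, Δψ) with Δψ = ln[tan(π/4+φ₂/2)/tan(π/4+φ₁/2)] = +0.1336, Δλ = +0.7365 → C = 79.72°
d = R·|Δφ| / |cos C| = 6360·0.11170 / 0.17851 = 3980 km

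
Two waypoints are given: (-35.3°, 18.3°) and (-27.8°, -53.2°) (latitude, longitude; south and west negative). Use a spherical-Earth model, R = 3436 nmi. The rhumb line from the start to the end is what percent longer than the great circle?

Great circle: σ = 1.0488 rad → d_gc = Rσ = 3603.8 nmi
Rhumb: Δφ = +0.1309, Δλ = -1.2479, Δψ = +0.1538, q = Δφ/Δψ = 0.8511 → d_rh = R√(Δφ²+q²Δλ²) = 3677.0 nmi
Excess = (3677.0 − 3603.8) / 3603.8 = 73.2 / 3603.8 = 2.03% ≈ 2.0%

2.0%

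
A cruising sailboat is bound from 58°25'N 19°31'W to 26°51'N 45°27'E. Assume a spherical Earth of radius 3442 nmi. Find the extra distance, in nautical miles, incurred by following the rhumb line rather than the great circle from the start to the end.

91 nmi

Great circle: cos σ = sin φ₁ sin φ₂ + cos φ₁ cos φ₂ cos Δλ,  σ = 0.9490 rad → d_gc = 3266.5 nmi
Rhumb line: Δψ = -0.7762, q = Δφ/Δψ = 0.7098, d_rh = R√(Δφ²+q²Δλ²) = 3357.1 nmi
Excess = 3357.1 − 3266.5 = 90.6 ≈ 91 nmi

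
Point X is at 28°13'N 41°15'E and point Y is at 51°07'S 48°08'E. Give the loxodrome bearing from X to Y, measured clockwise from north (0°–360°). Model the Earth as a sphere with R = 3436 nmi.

Δψ = ln[tan(π/4+φ₂/2)/tan(π/4+φ₁/2)] = -1.5550
Δλ = +0.1201 rad (taken the short way round)
course = atan2(Δλ, Δψ) = 175.58°

175.6°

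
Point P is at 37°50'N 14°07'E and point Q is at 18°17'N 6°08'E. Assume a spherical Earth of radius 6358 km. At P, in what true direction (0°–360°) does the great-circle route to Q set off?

N = sin Δλ·cos φ₂ = -0.1319;  D = cos φ₁ sin φ₂ − sin φ₁ cos φ₂ cos Δλ = -0.3290
initial course = atan2(N, D) = 201.84°

201.8°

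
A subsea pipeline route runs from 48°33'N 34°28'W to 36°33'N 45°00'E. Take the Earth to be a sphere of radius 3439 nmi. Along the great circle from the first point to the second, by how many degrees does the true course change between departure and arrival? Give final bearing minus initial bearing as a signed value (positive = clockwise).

At departure: θ₁ = atan2(sin Δλ cos φ₂, cos φ₁ sin φ₂ − sin φ₁ cos φ₂ cos Δλ) = 70.21°
At arrival: θ₂ = atan2(sin Δλ cos φ₁, −cos φ₂ sin φ₁ + sin φ₂ cos φ₁ cos Δλ) = 129.16°
Δθ = θ₂ − θ₁ = +58.9°

+58.9°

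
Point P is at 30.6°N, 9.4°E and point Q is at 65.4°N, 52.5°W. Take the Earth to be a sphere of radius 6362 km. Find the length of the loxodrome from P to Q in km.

5812 km

Rhumb course C = atan2(Δλ, Δψ) with Δψ = ln[tan(π/4+φ₂/2)/tan(π/4+φ₁/2)] = +0.9617, Δλ = -1.0804 → C = 311.67°
d = R·|Δφ| / |cos C| = 6362·0.60737 / 0.66488 = 5812 km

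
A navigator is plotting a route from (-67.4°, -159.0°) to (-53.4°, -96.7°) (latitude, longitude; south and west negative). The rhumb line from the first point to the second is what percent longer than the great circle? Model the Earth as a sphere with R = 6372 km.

Great circle: σ = 0.5592 rad → d_gc = Rσ = 3563.3 km
Rhumb: Δφ = +0.2443, Δλ = +1.0873, Δψ = +0.5039, q = Δφ/Δψ = 0.4850 → d_rh = R√(Δφ²+q²Δλ²) = 3703.2 km
Excess = (3703.2 − 3563.3) / 3563.3 = 139.9 / 3563.3 = 3.93% ≈ 3.9%

3.9%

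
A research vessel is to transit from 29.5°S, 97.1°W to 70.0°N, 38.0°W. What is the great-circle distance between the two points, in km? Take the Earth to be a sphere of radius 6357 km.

Haversine: a = sin²(Δφ/2)+cos φ₁ cos φ₂ sin²(Δλ/2) = 0.65493;  σ = 2·atan2(√a,√(1−a))
σ = 108.051° → d = Rσ = 6357·1.88584 = 11988 km

11988 km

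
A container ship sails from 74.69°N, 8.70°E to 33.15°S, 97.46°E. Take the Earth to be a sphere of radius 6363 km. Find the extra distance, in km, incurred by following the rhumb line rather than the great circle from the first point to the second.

418 km

Great circle: cos σ = sin φ₁ sin φ₂ + cos φ₁ cos φ₂ cos Δλ,  σ = 2.1207 rad → d_gc = 13494.3 km
Rhumb line: Δψ = -2.6207, q = Δφ/Δψ = 0.7182, d_rh = R√(Δφ²+q²Δλ²) = 13912.1 km
Excess = 13912.1 − 13494.3 = 417.8 ≈ 418 km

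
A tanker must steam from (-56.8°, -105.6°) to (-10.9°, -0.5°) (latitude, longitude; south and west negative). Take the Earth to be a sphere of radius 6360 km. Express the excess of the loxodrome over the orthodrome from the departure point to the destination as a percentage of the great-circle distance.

6.3%

Great circle: σ = 1.5526 rad → d_gc = Rσ = 9874.8 km
Rhumb: Δφ = +0.8011, Δλ = +1.8343, Δψ = +1.0189, q = Δφ/Δψ = 0.7863 → d_rh = R√(Δφ²+q²Δλ²) = 10492.8 km
Excess = (10492.8 − 9874.8) / 9874.8 = 618.0 / 9874.8 = 6.26% ≈ 6.3%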